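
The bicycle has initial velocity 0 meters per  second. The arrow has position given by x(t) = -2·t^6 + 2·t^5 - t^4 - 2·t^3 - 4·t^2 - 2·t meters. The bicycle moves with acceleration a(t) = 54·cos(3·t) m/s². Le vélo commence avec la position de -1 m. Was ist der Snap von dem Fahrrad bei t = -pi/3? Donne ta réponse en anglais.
Starting from acceleration a(t) = 54·cos(3·t), we take 2 derivatives. Differentiating acceleration, we get jerk: j(t) = -162·sin(3·t). Differentiating jerk, we get snap: s(t) = -486·cos(3·t). From the given snap equation s(t) = -486·cos(3·t), we substitute t = -pi/3 to get s = 486.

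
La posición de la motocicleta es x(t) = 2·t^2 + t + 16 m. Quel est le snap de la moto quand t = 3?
En partant de la position x(t) = 2·t^2 + t + 16, nous prenons 4 dérivées. En dérivant la position, nous obtenons la vitesse: v(t) = 4·t + 1. La dérivée de la vitesse donne l'accélération: a(t) = 4. En dérivant l'accélération, nous obtenons le jerk: j(t) = 0. La dérivée du jerk donne le snap: s(t) = 0. De l'équation du snap s(t) = 0, nous substituons t = 3 pour obtenir s = 0.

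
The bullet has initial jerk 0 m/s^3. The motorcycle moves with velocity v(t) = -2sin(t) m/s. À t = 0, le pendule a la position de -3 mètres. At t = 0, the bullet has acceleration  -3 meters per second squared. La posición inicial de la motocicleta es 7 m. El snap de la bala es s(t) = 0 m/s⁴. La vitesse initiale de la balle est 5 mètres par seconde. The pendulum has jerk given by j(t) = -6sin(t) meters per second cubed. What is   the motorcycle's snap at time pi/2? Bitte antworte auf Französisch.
En partant de la vitesse v(t) = -2·sin(t), nous prenons 3 dérivées. En dérivant la vitesse, nous obtenons l'accélération: a(t) = -2·cos(t). En prenant d/dt de a(t), nous trouvons j(t) = 2·sin(t). En dérivant le jerk, nous obtenons le snap: s(t) = 2·cos(t). En utilisant s(t) = 2·cos(t) et en substituant t = pi/2, nous trouvons s = 0.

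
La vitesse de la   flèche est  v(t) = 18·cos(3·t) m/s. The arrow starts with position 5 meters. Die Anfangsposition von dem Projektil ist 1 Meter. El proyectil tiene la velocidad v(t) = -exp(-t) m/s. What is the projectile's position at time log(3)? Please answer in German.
Wir müssen die Stammfunktion unserer Gleichung für die Geschwindigkeit v(t) = -exp(-t) 1-mal finden. Mit ∫v(t)dt und Anwendung von x(0) = 1, finden wir x(t) = exp(-t). Aus der Gleichung für die Position x(t) = exp(-t), setzen wir t = log(3) ein und erhalten x = 1/3.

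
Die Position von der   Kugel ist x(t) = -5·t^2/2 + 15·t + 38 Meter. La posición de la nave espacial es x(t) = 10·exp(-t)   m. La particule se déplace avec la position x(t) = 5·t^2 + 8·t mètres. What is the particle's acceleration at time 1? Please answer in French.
Pour résoudre ceci, nous devons prendre 2 dérivées de notre équation de la position x(t) = 5·t^2 + 8·t. En dérivant la position, nous obtenons la vitesse: v(t) = 10·t + 8. En dérivant la vitesse, nous obtenons l'accélération: a(t) = 10. En utilisant a(t) = 10 et en substituant t = 1, nous trouvons a = 10.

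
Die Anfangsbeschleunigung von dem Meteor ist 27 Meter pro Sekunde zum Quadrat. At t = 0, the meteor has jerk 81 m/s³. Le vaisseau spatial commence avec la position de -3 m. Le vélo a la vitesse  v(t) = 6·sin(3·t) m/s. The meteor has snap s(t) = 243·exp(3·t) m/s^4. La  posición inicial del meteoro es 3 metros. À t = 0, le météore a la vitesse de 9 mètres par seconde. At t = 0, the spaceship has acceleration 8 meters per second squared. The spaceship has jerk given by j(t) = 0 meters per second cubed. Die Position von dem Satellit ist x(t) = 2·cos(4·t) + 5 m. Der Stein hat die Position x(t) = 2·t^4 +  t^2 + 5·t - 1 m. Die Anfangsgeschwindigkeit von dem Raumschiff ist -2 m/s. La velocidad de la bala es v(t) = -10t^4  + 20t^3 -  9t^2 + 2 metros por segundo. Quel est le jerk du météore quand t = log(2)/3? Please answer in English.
To find the answer, we compute 1 antiderivative of s(t) = 243·exp(3·t). The antiderivative of snap is jerk. Using j(0) = 81, we get j(t) = 81·exp(3·t). From the given jerk equation j(t) = 81·exp(3·t), we substitute t = log(2)/3 to get j = 162.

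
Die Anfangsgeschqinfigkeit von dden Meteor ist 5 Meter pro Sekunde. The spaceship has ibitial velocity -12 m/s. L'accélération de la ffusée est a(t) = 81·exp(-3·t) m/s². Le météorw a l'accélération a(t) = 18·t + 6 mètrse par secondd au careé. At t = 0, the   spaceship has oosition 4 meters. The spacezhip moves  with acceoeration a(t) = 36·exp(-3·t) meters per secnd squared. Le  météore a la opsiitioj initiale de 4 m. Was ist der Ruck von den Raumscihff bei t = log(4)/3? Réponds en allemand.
Ausgehend von der Beschleunigung a(t) = 36·exp(-3·t), nehmen wir 1 Ableitung. Die Ableitung von der Beschleunigung ergibt den Ruck: j(t) = -108·exp(-3·t). Wir haben den Ruck j(t) = -108·exp(-3·t). Durch Einsetzen von t = log(4)/3: j(log(4)/3) = -27.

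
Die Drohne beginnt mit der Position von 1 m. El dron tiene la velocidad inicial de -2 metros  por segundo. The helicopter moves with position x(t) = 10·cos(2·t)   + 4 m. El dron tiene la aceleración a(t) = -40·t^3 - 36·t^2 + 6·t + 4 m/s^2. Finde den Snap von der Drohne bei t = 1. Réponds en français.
Nous devons dériver notre équation de l'accélération a(t) = -40·t^3 - 36·t^2 + 6·t + 4 2 fois. En dérivant l'accélération, nous obtenons le jerk: j(t) = -120·t^2 - 72·t + 6. En prenant d/dt de j(t), nous trouvons s(t) = -240·t - 72. De l'équation du snap s(t) = -240·t - 72, nous substituons t = 1 pour obtenir s = -312.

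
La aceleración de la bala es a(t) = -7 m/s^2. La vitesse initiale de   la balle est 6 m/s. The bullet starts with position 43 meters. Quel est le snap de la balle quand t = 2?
Pour résoudre ceci, nous devons prendre 2 dérivées de notre équation de l'accélération a(t) = -7. En prenant d/dt de a(t), nous trouvons j(t) = 0. En prenant d/dt de j(t), nous trouvons s(t) = 0. En utilisant s(t) = 0 et en substituant t = 2, nous trouvons s = 0.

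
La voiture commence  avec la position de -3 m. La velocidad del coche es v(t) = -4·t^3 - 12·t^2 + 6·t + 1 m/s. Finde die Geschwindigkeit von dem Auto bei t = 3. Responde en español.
Usando v(t) = -4·t^3 - 12·t^2 + 6·t + 1 y sustituyendo t = 3, encontramos v = -197.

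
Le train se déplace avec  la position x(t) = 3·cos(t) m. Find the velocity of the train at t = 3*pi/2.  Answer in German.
Ausgehend von der Position x(t) = 3·cos(t), nehmen wir 1 Ableitung. Mit d/dt von x(t) finden wir v(t) = -3·sin(t). Aus der Gleichung für die Geschwindigkeit v(t) = -3·sin(t), setzen wir t = 3*pi/2 ein und erhalten v = 3.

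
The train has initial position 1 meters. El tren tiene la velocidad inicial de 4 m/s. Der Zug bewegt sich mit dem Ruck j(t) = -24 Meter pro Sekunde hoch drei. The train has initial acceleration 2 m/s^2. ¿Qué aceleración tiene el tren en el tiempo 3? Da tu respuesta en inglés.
We must find the integral of our jerk equation j(t) = -24 1 time. Taking ∫j(t)dt and applying a(0) = 2, we find a(t) = 2 - 24·t. We have acceleration a(t) = 2 - 24·t. Substituting t = 3: a(3) = -70.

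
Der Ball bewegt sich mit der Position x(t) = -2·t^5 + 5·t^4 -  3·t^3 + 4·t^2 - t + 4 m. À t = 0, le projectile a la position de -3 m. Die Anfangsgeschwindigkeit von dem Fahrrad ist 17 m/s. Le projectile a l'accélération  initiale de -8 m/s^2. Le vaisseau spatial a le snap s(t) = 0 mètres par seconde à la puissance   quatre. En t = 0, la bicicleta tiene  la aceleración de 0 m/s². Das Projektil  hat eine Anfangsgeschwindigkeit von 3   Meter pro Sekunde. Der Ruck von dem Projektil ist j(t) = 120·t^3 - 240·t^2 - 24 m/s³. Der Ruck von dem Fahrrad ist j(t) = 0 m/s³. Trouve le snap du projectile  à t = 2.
Pour résoudre ceci, nous devons prendre 1 dérivée de notre équation du jerk j(t) = 120·t^3 - 240·t^2 - 24. En dérivant le jerk, nous obtenons le snap: s(t) = 360·t^2 - 480·t. Nous avons le snap s(t) = 360·t^2 - 480·t. En substituant t = 2: s(2) = 480.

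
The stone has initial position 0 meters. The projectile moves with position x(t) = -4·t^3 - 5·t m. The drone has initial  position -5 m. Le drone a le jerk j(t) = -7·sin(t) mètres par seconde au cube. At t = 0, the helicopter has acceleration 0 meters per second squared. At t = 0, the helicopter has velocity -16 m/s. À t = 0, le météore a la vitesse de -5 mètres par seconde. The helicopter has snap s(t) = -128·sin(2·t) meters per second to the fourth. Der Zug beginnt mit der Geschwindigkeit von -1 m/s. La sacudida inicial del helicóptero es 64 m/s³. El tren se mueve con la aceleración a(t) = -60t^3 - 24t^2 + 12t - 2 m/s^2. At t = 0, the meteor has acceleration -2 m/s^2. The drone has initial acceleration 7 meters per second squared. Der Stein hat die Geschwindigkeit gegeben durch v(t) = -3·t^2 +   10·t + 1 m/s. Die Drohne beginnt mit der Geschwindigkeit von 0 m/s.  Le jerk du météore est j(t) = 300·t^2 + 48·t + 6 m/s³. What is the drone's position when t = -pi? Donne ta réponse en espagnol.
Necesitamos integrar nuestra ecuación de la sacudida j(t) = -7·sin(t) 3 veces. La integral de la sacudida, con a(0) = 7, da la aceleración: a(t) = 7·cos(t). Tomando ∫a(t)dt y aplicando v(0) = 0, encontramos v(t) = 7·sin(t). La antiderivada de la velocidad, con x(0) = -5, da la posición: x(t) = 2 - 7·cos(t). De la ecuación de la posición x(t) = 2 - 7·cos(t), sustituimos t = -pi para obtener x = 9.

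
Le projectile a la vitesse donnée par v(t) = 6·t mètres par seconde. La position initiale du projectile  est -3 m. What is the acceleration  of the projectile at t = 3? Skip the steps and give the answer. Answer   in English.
The acceleration at t = 3 is a = 6.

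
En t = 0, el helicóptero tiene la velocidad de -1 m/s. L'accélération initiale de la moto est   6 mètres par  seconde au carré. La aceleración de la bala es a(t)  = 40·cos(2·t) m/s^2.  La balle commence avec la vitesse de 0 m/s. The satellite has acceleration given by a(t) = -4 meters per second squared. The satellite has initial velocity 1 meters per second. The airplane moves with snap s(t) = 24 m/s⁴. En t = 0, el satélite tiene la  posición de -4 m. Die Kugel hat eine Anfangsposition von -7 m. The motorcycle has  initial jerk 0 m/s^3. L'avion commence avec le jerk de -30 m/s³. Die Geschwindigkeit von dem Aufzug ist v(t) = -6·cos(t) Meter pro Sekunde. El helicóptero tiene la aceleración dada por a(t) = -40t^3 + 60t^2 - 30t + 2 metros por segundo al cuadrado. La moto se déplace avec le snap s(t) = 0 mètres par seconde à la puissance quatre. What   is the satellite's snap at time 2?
We must differentiate our acceleration equation a(t) = -4 2 times. Differentiating acceleration, we get jerk: j(t) = 0. The derivative of jerk gives snap: s(t) = 0. Using s(t) = 0 and substituting t = 2, we find s = 0.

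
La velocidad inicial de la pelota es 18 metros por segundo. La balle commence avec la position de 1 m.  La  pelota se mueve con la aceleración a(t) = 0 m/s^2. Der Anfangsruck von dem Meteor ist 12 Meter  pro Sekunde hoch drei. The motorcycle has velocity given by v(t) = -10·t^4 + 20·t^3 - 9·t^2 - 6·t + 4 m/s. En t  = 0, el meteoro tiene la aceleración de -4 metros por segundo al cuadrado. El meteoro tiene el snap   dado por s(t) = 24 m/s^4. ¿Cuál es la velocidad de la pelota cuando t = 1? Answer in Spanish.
Partiendo de la aceleración a(t) = 0, tomamos 1 integral. Integrando la aceleración y usando la condición inicial v(0) = 18, obtenemos v(t) = 18. Usando v(t) = 18 y sustituyendo t = 1, encontramos v = 18.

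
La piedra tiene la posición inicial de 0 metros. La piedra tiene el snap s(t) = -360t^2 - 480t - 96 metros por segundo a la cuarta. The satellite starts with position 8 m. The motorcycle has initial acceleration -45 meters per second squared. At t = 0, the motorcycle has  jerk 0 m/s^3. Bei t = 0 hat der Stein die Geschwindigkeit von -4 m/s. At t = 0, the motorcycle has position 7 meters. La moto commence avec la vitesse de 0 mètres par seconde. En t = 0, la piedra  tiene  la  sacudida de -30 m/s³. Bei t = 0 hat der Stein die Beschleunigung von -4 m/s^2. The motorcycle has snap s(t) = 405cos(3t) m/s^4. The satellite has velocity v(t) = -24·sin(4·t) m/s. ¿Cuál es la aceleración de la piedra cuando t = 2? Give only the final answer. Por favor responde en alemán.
Die Beschleunigung bei t = 2 ist a = -1376.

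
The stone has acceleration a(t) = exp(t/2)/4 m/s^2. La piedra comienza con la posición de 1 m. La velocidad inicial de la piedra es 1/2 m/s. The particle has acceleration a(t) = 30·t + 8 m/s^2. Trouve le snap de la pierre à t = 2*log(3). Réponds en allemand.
Wir müssen unsere Gleichung für die Beschleunigung a(t) = exp(t/2)/4 2-mal ableiten. Durch Ableiten von der Beschleunigung erhalten wir den Ruck: j(t) = exp(t/2)/8. Mit d/dt von j(t) finden wir s(t) = exp(t/2)/16. Wir haben den Snap s(t) = exp(t/2)/16. Durch Einsetzen von t = 2*log(3): s(2*log(3)) = 3/16.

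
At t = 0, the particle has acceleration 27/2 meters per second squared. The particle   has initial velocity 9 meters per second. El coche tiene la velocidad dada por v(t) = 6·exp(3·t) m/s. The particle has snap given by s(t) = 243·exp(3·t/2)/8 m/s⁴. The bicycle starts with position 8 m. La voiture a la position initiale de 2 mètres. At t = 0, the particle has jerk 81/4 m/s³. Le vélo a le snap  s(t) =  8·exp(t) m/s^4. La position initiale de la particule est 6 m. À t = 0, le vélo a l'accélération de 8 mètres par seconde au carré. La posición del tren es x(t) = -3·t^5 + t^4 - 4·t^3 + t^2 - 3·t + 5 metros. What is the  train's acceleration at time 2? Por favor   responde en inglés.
To solve this, we need to take 2 derivatives of our position equation x(t) = -3·t^5 + t^4 - 4·t^3 + t^2 - 3·t + 5. Taking d/dt of x(t), we find v(t) = -15·t^4 + 4·t^3 - 12·t^2 + 2·t - 3. The derivative of velocity gives acceleration: a(t) = -60·t^3 + 12·t^2 - 24·t + 2. From the given acceleration equation a(t) = -60·t^3 + 12·t^2 - 24·t + 2, we substitute t = 2 to get a = -478.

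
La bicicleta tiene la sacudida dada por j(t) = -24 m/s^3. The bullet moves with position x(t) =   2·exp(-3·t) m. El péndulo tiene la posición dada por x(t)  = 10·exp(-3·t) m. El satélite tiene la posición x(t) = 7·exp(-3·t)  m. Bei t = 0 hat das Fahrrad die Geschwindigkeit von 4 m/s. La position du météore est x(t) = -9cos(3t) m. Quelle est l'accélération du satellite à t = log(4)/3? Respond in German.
Wir müssen unsere Gleichung für die Position x(t) = 7·exp(-3·t) 2-mal ableiten. Mit d/dt von x(t) finden wir v(t) = -21·exp(-3·t). Mit d/dt von v(t) finden wir a(t) = 63·exp(-3·t). Mit a(t) = 63·exp(-3·t) und Einsetzen von t = log(4)/3, finden wir a = 63/4.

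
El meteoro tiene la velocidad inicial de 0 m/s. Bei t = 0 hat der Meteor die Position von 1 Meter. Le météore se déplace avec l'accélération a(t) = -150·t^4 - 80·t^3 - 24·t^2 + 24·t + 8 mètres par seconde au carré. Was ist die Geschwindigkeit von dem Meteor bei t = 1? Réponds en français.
Nous devons trouver l'intégrale de notre équation de l'accélération a(t) = -150·t^4 - 80·t^3 - 24·t^2 + 24·t + 8 1 fois. L'intégrale de l'accélération, avec v(0) = 0, donne la vitesse: v(t) = 2·t·(-15·t^4 - 10·t^3 - 4·t^2 + 6·t + 4). Nous avons la vitesse v(t) = 2·t·(-15·t^4 - 10·t^3 - 4·t^2 + 6·t + 4). En substituant t = 1: v(1) = -38.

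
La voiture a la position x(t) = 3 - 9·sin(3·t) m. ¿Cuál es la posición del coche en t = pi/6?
De la ecuación de la posición x(t) = 3 - 9·sin(3·t), sustituimos t = pi/6 para obtener x = -6.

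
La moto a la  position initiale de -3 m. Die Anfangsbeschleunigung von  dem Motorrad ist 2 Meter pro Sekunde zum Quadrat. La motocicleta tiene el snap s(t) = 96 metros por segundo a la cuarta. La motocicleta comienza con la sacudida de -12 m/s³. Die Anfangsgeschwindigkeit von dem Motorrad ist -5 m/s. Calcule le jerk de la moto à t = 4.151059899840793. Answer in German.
Wir müssen unsere Gleichung für den Snap s(t) = 96 1-mal integrieren. Das Integral von dem Snap ist der Ruck. Mit j(0) = -12 erhalten wir j(t) = 96·t - 12. Mit j(t) = 96·t - 12 und Einsetzen von t = 4.151059899840793, finden wir j = 386.501750384716.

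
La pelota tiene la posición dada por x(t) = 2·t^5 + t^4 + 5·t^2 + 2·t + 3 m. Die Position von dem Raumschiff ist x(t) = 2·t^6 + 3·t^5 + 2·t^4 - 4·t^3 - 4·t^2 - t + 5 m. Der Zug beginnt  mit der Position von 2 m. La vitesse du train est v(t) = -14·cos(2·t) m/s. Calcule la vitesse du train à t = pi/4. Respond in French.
De l'équation de la vitesse v(t) = -14·cos(2·t), nous substituons t = pi/4 pour obtenir v = 0.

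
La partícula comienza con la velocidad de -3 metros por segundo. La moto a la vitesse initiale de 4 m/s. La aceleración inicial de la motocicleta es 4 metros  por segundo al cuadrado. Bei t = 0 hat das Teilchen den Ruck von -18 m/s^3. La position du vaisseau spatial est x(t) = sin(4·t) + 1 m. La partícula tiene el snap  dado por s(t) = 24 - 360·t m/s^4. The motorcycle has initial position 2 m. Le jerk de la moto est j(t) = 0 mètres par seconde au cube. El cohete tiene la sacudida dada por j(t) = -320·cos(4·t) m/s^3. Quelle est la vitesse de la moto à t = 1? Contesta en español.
Partiendo de la sacudida j(t) = 0, tomamos 2 antiderivadas. La antiderivada de la sacudida, con a(0) = 4, da la aceleración: a(t) = 4. Integrando la aceleración y usando la condición inicial v(0) = 4, obtenemos v(t) = 4·t + 4. Usando v(t) = 4·t + 4 y sustituyendo t = 1, encontramos v = 8.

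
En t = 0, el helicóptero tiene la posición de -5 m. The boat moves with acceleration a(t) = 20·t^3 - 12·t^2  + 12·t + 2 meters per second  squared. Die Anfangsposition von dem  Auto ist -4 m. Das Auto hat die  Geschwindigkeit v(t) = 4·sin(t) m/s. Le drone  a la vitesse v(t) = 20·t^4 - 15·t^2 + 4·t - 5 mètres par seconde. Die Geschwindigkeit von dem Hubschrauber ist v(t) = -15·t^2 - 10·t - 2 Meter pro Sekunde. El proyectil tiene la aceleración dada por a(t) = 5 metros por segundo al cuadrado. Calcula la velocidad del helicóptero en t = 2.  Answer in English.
Using v(t) = -15·t^2 - 10·t - 2 and substituting t = 2, we find v = -82.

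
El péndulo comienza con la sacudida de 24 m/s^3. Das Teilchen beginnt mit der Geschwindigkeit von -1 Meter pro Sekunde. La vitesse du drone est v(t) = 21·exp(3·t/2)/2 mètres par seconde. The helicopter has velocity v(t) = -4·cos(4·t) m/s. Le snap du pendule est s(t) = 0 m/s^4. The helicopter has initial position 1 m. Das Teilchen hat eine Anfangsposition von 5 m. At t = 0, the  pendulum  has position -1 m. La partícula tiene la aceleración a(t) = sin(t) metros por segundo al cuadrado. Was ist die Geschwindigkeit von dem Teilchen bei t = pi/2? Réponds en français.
En partant de l'accélération a(t) = sin(t), nous prenons 1 intégrale. En prenant ∫a(t)dt et en appliquant v(0) = -1, nous trouvons v(t) = -cos(t). En utilisant v(t) = -cos(t) et en substituant t = pi/2, nous trouvons v = 0.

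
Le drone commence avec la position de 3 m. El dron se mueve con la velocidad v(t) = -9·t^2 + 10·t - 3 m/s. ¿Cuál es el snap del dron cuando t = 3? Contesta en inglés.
We must differentiate our velocity equation v(t) = -9·t^2 + 10·t - 3 3 times. Differentiating velocity, we get acceleration: a(t) = 10 - 18·t. The derivative of acceleration gives jerk: j(t) = -18. Differentiating jerk, we get snap: s(t) = 0. Using s(t) = 0 and substituting t = 3, we find s = 0.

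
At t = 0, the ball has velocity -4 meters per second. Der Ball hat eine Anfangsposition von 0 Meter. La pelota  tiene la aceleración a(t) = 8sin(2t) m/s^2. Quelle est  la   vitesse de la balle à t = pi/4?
Pour résoudre ceci, nous devons prendre 1 intégrale de notre équation de l'accélération a(t) = 8·sin(2·t). En prenant ∫a(t)dt et en appliquant v(0) = -4, nous trouvons v(t) = -4·cos(2·t). Nous avons la vitesse v(t) = -4·cos(2·t). En substituant t = pi/4: v(pi/4) = 0.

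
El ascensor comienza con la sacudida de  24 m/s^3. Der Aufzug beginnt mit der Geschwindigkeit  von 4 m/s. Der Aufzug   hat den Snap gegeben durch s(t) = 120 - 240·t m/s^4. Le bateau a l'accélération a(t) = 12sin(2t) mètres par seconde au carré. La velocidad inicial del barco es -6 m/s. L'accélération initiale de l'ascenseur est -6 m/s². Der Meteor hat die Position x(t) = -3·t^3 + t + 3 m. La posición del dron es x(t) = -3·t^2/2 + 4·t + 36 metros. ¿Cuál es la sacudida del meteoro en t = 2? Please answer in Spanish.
Para resolver esto, necesitamos tomar 3 derivadas de nuestra ecuación de la posición x(t) = -3·t^3 + t + 3. Tomando d/dt de x(t), encontramos v(t) = 1 - 9·t^2. La derivada de la velocidad da la aceleración: a(t) = -18·t. Tomando d/dt de a(t), encontramos j(t) = -18. De la ecuación de la sacudida j(t) = -18, sustituimos t = 2 para obtener j = -18.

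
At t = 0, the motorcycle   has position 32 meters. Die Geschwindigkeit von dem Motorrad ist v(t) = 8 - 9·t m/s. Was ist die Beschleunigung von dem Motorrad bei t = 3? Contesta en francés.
En partant de la vitesse v(t) = 8 - 9·t, nous prenons 1 dérivée. En dérivant la vitesse, nous obtenons l'accélération: a(t) = -9. En utilisant a(t) = -9 et en substituant t = 3, nous trouvons a = -9.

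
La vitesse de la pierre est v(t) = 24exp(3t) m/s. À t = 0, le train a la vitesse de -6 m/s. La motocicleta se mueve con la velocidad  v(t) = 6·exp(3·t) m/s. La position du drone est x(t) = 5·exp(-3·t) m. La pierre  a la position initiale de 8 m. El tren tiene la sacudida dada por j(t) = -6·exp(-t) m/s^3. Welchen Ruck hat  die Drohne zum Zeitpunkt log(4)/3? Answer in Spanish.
Debemos derivar nuestra ecuación de la posición x(t) = 5·exp(-3·t) 3 veces. Tomando d/dt de x(t), encontramos v(t) = -15·exp(-3·t). Tomando d/dt de v(t), encontramos a(t) = 45·exp(-3·t). Derivando la aceleración, obtenemos la sacudida: j(t) = -135·exp(-3·t). De la ecuación de la sacudida j(t) = -135·exp(-3·t), sustituimos t = log(4)/3 para obtener j = -135/4.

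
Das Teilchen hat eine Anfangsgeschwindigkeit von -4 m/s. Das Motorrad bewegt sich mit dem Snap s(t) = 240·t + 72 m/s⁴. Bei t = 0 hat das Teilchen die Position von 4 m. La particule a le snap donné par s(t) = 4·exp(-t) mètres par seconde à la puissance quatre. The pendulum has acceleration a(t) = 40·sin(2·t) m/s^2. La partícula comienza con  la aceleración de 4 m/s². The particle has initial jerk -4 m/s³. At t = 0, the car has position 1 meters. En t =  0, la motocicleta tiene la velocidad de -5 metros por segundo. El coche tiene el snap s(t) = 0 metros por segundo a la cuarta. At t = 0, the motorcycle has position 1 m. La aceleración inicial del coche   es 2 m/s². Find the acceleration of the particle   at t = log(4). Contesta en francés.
Nous devons trouver la primitive de notre équation du snap s(t) = 4·exp(-t) 2 fois. La primitive du snap, avec j(0) = -4, donne le jerk: j(t) = -4·exp(-t). L'intégrale du jerk, avec a(0) = 4, donne l'accélération: a(t) = 4·exp(-t). En utilisant a(t) = 4·exp(-t) et en substituant t = log(4), nous trouvons a = 1.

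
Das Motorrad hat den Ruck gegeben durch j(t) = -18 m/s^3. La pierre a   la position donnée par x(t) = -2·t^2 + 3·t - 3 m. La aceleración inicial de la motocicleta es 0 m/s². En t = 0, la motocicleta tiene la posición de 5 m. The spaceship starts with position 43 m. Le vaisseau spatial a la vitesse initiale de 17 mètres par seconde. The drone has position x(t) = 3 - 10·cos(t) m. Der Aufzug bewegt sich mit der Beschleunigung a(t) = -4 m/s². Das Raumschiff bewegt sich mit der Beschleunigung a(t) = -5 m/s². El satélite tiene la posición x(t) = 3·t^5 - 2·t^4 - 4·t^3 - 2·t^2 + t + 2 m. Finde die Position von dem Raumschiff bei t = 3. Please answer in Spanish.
Partiendo de la aceleración a(t) = -5, tomamos 2 integrales. Tomando ∫a(t)dt y aplicando v(0) = 17, encontramos v(t) = 17 - 5·t. Tomando ∫v(t)dt y aplicando x(0) = 43, encontramos x(t) = -5·t^2/2 + 17·t + 43. Tenemos la posición x(t) = -5·t^2/2 + 17·t + 43. Sustituyendo t = 3: x(3) = 143/2.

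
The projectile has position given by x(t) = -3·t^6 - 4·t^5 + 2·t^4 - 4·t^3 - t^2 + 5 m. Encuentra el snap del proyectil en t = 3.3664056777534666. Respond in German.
Um dies zu lösen, müssen wir 4 Ableitungen unserer Gleichung für die Position x(t) = -3·t^6 - 4·t^5 + 2·t^4 - 4·t^3 - t^2 + 5 nehmen. Die Ableitung von der Position ergibt die Geschwindigkeit: v(t) = -18·t^5 - 20·t^4 + 8·t^3 - 12·t^2 - 2·t. Mit d/dt von v(t) finden wir a(t) = -90·t^4 - 80·t^3 + 24·t^2 - 24·t - 2. Die Ableitung von der Beschleunigung ergibt den Ruck: j(t) = -360·t^3 - 240·t^2 + 48·t - 24. Mit d/dt von j(t) finden wir s(t) = -1080·t^2 - 480·t + 48. Mit s(t) = -1080·t^2 - 480·t + 48 und Einsetzen von t = 3.3664056777534666, finden wir s = -13807.1768875093.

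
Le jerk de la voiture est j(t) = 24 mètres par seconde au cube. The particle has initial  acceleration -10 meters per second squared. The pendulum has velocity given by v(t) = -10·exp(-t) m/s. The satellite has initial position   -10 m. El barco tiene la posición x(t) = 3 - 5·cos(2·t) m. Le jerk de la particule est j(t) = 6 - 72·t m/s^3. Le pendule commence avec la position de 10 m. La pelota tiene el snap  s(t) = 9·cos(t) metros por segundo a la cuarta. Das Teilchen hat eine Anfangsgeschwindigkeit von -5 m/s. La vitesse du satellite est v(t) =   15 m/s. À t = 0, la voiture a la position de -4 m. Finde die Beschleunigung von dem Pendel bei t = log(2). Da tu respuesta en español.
Debemos derivar nuestra ecuación de la velocidad v(t) = -10·exp(-t) 1 vez. Tomando d/dt de v(t), encontramos a(t) = 10·exp(-t). Usando a(t) = 10·exp(-t) y sustituyendo t = log(2), encontramos a = 5.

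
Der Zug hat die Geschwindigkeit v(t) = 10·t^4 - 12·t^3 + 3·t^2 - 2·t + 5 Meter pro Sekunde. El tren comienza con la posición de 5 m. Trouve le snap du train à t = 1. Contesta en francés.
Pour résoudre ceci, nous devons prendre 3 dérivées de notre équation de la vitesse v(t) = 10·t^4 - 12·t^3 + 3·t^2 - 2·t + 5. En prenant d/dt de v(t), nous trouvons a(t) = 40·t^3 - 36·t^2 + 6·t - 2. La dérivée de l'accélération donne le jerk: j(t) = 120·t^2 - 72·t + 6. En dérivant le jerk, nous obtenons le snap: s(t) = 240·t - 72. Nous avons le snap s(t) = 240·t - 72. En substituant t = 1: s(1) = 168.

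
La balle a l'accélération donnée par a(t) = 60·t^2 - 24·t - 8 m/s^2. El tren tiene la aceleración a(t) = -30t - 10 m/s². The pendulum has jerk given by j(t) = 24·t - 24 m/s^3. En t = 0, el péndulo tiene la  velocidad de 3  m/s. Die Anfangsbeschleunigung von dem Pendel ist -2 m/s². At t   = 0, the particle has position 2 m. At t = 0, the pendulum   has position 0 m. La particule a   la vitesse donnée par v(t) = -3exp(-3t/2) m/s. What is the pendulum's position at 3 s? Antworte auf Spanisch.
Para resolver esto, necesitamos tomar 3 antiderivadas de nuestra ecuación de la sacudida j(t) = 24·t - 24. Integrando la sacudida y usando la condición inicial a(0) = -2, obtenemos a(t) = 12·t^2 - 24·t - 2. Integrando la aceleración y usando la condición inicial v(0) = 3, obtenemos v(t) = 4·t^3 - 12·t^2 - 2·t + 3. La antiderivada de la velocidad es la posición. Usando x(0) = 0, obtenemos x(t) = t^4 - 4·t^3 - t^2 + 3·t. Usando x(t) = t^4 - 4·t^3 - t^2 + 3·t y sustituyendo t = 3, encontramos x = -27.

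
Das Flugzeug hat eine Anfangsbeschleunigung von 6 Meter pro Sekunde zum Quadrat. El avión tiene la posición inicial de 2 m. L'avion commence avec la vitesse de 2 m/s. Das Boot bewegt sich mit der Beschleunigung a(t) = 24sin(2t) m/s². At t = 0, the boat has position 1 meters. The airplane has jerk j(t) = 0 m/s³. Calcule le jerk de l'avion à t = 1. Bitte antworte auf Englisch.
From the given jerk equation j(t) = 0, we substitute t = 1 to get j = 0.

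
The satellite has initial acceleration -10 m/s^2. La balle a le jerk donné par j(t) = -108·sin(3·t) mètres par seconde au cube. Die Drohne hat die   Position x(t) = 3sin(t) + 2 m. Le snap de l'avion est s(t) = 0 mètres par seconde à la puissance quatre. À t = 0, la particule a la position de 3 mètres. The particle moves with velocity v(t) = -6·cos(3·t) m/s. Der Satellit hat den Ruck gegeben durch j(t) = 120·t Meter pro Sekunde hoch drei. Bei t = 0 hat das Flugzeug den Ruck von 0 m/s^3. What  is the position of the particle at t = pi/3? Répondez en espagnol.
Partiendo de la velocidad v(t) = -6·cos(3·t), tomamos 1 integral. Integrando la velocidad y usando la condición inicial x(0) = 3, obtenemos x(t) = 3 - 2·sin(3·t). Tenemos la posición x(t) = 3 - 2·sin(3·t). Sustituyendo t = pi/3: x(pi/3) = 3.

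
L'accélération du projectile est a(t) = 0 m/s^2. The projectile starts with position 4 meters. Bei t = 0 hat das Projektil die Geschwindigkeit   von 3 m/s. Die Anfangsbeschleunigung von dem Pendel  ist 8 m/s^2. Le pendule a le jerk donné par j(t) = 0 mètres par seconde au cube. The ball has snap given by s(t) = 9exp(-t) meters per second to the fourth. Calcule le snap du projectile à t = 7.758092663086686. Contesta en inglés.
To solve this, we need to take 2 derivatives of our acceleration equation a(t) = 0. Taking d/dt of a(t), we find j(t) = 0. Differentiating jerk, we get snap: s(t) = 0. From the given snap equation s(t) = 0, we substitute t = 7.758092663086686 to get s = 0.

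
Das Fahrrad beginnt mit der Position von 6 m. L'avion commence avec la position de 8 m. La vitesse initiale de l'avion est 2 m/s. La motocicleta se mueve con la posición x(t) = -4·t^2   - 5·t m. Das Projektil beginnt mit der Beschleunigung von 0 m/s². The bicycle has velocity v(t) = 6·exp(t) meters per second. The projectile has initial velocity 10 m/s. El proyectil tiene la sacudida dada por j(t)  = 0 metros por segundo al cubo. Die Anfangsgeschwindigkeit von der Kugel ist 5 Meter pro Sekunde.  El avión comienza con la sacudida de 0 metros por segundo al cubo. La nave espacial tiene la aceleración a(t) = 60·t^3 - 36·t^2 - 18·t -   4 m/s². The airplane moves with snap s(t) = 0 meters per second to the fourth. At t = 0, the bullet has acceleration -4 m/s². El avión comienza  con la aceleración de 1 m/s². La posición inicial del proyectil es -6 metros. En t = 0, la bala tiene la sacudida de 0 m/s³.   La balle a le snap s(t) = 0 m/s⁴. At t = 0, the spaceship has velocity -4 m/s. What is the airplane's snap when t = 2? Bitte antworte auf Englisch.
We have snap s(t) = 0. Substituting t = 2: s(2) = 0.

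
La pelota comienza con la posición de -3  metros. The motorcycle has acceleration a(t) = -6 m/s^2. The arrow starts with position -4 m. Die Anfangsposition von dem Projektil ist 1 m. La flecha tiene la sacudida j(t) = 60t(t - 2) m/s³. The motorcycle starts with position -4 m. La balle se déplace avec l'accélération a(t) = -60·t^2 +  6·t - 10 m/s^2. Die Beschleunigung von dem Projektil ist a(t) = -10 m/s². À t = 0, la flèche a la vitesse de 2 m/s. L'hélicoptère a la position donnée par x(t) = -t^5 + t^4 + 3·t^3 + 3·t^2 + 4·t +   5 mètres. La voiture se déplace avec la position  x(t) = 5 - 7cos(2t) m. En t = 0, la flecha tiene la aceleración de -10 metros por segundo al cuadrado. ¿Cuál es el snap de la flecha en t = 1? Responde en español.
Para resolver esto, necesitamos tomar 1 derivada de nuestra ecuación de la sacudida j(t) = 60·t·(t - 2). La derivada de la sacudida da el snap: s(t) = 120·t - 120. Tenemos el snap s(t) = 120·t - 120. Sustituyendo t = 1: s(1) = 0.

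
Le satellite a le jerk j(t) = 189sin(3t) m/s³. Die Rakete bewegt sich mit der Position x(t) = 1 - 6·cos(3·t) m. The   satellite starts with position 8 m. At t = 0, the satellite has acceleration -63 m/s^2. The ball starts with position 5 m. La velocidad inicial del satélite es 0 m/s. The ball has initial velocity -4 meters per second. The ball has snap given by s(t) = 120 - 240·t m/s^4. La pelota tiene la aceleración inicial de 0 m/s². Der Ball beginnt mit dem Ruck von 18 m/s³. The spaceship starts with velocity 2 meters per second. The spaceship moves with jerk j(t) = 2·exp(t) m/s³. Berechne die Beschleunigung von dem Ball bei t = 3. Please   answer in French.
Nous devons intégrer notre équation du snap s(t) = 120 - 240·t 2 fois. L'intégrale du snap est le jerk. En utilisant j(0) = 18, nous obtenons j(t) = -120·t^2 + 120·t + 18. L'intégrale du jerk est l'accélération. En utilisant a(0) = 0, nous obtenons a(t) = 2·t·(-20·t^2 + 30·t + 9). De l'équation de l'accélération a(t) = 2·t·(-20·t^2 + 30·t + 9), nous substituons t = 3 pour obtenir a = -486.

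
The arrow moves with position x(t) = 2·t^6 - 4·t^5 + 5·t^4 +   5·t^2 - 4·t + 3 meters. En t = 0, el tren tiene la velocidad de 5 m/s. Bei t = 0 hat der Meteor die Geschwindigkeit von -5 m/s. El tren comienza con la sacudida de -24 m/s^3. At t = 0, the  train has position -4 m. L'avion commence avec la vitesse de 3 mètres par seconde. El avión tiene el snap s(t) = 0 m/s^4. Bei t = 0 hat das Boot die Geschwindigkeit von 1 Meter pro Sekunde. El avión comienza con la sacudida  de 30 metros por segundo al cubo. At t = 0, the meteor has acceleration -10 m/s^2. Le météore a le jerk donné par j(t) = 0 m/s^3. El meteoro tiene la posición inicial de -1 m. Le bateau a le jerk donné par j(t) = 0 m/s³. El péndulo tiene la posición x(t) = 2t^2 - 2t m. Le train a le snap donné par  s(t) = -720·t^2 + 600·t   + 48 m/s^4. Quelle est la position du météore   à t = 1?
Pour résoudre ceci, nous devons prendre 3 primitives de notre équation du jerk j(t) = 0. L'intégrale du jerk est l'accélération. En utilisant a(0) = -10, nous obtenons a(t) = -10. En prenant ∫a(t)dt et en appliquant v(0) = -5, nous trouvons v(t) = -10·t - 5. L'intégrale de la vitesse est la position. En utilisant x(0) = -1, nous obtenons x(t) = -5·t^2 - 5·t - 1. De l'équation de la position x(t) = -5·t^2 - 5·t - 1, nous substituons t = 1 pour obtenir x = -11.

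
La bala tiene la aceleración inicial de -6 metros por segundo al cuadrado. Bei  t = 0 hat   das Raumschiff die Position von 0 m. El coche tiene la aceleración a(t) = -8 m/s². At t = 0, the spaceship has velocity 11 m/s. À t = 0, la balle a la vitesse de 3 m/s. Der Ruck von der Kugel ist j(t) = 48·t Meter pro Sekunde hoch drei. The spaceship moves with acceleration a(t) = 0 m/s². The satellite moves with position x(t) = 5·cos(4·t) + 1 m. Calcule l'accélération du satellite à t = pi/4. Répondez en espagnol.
Debemos derivar nuestra ecuación de la posición x(t) = 5·cos(4·t) + 1 2 veces. Tomando d/dt de x(t), encontramos v(t) = -20·sin(4·t). La derivada de la velocidad da la aceleración: a(t) = -80·cos(4·t). De la ecuación de la aceleración a(t) = -80·cos(4·t), sustituimos t = pi/4 para obtener a = 80.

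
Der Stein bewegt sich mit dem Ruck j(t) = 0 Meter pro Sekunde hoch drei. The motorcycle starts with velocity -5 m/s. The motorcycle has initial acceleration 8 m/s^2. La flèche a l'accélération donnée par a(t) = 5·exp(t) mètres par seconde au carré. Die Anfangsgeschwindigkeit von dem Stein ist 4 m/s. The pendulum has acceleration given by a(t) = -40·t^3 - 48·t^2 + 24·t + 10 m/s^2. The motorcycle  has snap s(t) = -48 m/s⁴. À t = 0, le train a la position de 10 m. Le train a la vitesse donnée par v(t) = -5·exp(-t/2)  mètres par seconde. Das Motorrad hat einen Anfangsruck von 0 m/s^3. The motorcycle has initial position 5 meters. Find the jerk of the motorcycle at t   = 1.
To find the answer, we compute 1 integral of s(t) = -48. Taking ∫s(t)dt and applying j(0) = 0, we find j(t) = -48·t. We have jerk j(t) = -48·t. Substituting t = 1: j(1) = -48.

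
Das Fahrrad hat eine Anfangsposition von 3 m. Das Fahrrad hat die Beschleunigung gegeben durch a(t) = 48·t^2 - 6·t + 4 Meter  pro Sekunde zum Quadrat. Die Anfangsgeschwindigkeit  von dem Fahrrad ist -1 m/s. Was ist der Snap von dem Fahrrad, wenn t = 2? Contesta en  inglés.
To solve this, we need to take 2 derivatives of our acceleration equation a(t) = 48·t^2 - 6·t + 4. The derivative of acceleration gives jerk: j(t) = 96·t - 6. The derivative of jerk gives snap: s(t) = 96. From the given snap equation s(t) = 96, we substitute t = 2 to get s = 96.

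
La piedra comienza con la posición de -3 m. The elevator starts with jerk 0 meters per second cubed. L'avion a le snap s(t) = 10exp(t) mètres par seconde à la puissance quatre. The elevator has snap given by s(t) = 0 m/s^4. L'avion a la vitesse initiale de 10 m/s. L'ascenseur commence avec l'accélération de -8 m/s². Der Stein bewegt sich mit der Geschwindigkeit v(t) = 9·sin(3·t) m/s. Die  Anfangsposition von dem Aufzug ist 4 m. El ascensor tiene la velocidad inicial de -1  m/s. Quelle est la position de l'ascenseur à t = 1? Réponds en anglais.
To solve this, we need to take 4 integrals of our snap equation s(t) = 0. Finding the antiderivative of s(t) and using j(0) = 0: j(t) = 0. The antiderivative of jerk is acceleration. Using a(0) = -8, we get a(t) = -8. The antiderivative of acceleration, with v(0) = -1, gives velocity: v(t) = -8·t - 1. The antiderivative of velocity is position. Using x(0) = 4, we get x(t) = -4·t^2 - t + 4. We have position x(t) = -4·t^2 - t + 4. Substituting t = 1: x(1) = -1.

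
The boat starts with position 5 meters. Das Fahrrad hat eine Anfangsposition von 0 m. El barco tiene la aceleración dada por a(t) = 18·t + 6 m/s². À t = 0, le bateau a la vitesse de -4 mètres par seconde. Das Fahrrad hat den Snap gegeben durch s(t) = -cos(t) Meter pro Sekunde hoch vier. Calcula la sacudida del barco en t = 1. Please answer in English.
Starting from acceleration a(t) = 18·t + 6, we take 1 derivative. The derivative of acceleration gives jerk: j(t) = 18. From the given jerk equation j(t) = 18, we substitute t = 1 to get j = 18.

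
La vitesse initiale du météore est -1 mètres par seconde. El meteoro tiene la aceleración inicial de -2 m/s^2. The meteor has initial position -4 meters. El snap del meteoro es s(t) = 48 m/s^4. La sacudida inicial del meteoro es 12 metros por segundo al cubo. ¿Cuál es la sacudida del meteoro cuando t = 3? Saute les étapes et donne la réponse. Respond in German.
Die Antwort ist 156.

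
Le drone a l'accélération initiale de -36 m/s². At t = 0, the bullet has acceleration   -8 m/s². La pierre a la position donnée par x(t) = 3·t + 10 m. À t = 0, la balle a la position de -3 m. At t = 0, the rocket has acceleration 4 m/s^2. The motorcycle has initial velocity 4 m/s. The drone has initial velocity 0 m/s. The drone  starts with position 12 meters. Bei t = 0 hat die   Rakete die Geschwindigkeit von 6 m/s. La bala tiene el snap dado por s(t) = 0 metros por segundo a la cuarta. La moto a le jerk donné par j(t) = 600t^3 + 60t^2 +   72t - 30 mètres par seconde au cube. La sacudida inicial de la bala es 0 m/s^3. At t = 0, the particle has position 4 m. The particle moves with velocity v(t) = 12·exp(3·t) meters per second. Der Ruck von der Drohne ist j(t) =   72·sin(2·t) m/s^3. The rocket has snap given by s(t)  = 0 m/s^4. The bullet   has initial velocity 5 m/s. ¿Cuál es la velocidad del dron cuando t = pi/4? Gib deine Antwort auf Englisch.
We must find the integral of our jerk equation j(t) = 72·sin(2·t) 2 times. Finding the antiderivative of j(t) and using a(0) = -36: a(t) = -36·cos(2·t). Integrating acceleration and using the initial condition v(0) = 0, we get v(t) = -18·sin(2·t). From the given velocity equation v(t) = -18·sin(2·t), we substitute t = pi/4 to get v = -18.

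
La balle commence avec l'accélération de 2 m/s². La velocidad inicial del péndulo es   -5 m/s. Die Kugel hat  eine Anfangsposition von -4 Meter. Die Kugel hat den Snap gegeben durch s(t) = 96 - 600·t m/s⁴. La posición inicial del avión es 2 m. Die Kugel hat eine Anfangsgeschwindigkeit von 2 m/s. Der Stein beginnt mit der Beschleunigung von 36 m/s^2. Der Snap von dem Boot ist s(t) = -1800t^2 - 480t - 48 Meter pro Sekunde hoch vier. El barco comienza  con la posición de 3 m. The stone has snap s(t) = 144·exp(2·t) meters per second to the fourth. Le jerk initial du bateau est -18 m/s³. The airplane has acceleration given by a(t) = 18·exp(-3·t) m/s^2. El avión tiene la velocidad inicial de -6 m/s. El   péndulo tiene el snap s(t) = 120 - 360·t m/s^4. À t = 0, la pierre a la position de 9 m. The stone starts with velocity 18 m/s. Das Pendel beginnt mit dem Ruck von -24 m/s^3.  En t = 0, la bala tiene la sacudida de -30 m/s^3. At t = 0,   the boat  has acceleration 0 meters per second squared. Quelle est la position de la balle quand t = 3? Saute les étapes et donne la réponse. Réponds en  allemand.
Die Position bei t = 3 ist x = -1015.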